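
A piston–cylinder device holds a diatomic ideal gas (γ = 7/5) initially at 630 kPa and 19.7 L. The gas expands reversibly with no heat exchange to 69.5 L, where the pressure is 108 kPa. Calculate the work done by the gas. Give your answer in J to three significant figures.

Adiabatic: W = (P₁V₁ − P₂V₂)/(γ − 1) with γ = 7/5.
P₁V₁ = 12411 J, P₂V₂ = 7506 J.
W = (12411 − 7506) / 0.4 = 12263 J.

W ≈ 12300 J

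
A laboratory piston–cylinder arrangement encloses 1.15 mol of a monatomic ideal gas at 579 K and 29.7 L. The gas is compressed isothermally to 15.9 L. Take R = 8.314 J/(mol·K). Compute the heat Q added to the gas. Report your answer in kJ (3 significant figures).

Isothermal ⇒ ΔU = 0, so Q = W = nRT ln(V₂/V₁).
Q = (1.15)(8.314)(579) ln(15.9/29.7) = 5536 × -0.6248 = -3459 J.

Q ≈ -3.46 kJ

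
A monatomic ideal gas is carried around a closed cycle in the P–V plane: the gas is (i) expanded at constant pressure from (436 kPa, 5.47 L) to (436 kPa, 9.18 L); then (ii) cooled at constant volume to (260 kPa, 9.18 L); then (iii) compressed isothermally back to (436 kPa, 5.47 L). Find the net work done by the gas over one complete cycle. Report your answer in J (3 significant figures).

Leg (i): W = PΔV = (436)(9.18 − 5.47) = 1618 J.
Leg (ii): W = 0.
Leg (iii): W = PᵢVᵢ ln(V_f/Vᵢ) = (2387) ln(5.47/9.18) = -1236 J.
W_net = 1618 − 1236 = 381.8 J.

W_net ≈ 382 J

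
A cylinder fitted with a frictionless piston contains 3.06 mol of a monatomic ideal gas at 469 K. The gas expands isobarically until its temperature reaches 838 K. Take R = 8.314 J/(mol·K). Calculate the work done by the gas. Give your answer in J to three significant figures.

Isobaric: W = P ΔV = nR ΔT.
W = (3.06)(8.314)(838 − 469) = 9388 J.

W ≈ 9390 J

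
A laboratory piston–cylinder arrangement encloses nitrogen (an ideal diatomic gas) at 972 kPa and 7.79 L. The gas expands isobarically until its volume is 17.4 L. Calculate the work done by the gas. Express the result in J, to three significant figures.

W ≈ 9340 J

Isobaric: W = P ΔV.
W = (972 kPa)(17.4 − 7.79 L) = (972)(9.61) = 9341 J.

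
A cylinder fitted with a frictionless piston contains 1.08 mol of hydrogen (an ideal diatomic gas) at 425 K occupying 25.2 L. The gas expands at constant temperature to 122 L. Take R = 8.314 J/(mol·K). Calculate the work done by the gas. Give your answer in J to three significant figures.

Isothermal: W = nRT ln(V₂/V₁).
W = (1.08)(8.314)(425) × ln(122/25.2)
  = 3816 × 1.577
W_by_gas = 6019 J.

W ≈ 6020 J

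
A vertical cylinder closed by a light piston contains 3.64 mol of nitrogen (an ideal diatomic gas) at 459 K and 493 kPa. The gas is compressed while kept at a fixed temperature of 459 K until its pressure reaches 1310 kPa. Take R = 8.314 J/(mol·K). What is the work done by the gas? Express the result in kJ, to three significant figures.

W ≈ -13.6 kJ

Isothermal process: W = nRT ln(V₂/V₁) = nRT ln(P₁/P₂).
W = (3.64)(8.314)(459) × ln(493/1310)
  = 13891 × ln(0.3763) = 13891 × -0.9773
W_by_gas = -13575 J.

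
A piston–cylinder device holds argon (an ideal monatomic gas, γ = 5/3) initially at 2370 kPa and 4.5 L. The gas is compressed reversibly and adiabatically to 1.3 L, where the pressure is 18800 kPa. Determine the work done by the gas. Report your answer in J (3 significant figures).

W ≈ -20700 J

Adiabatic: W = (P₁V₁ − P₂V₂)/(γ − 1) with γ = 5/3.
P₁V₁ = 10665 J, P₂V₂ = 24440 J.
W = (10665 − 24440) / 0.6667 = -20662 J.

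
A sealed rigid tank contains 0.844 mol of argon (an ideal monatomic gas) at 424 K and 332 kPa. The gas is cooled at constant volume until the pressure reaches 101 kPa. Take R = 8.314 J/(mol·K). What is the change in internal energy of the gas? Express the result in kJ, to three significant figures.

ΔU ≈ -3.11 kJ

Constant volume ⇒ W = 0, so Q = ΔU = nCᵥΔT with Cᵥ = 3R/2 = 12.47 J/(mol·K).
At constant V, T₂/T₁ = P₂/P₁ ⇒ ΔT = T₁(P₂/P₁ − 1) = 424·(101/332 − 1) = -295 K.
ΔU = (0.844)(12.47)(-295) = -3105 J.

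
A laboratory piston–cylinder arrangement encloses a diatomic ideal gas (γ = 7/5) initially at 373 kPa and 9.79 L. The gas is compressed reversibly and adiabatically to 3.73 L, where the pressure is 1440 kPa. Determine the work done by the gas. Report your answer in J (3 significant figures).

W ≈ -4300 J

Adiabatic: W = (P₁V₁ − P₂V₂)/(γ − 1) with γ = 7/5.
P₁V₁ = 3652 J, P₂V₂ = 5371 J.
W = (3652 − 5371) / 0.4 = -4299 J.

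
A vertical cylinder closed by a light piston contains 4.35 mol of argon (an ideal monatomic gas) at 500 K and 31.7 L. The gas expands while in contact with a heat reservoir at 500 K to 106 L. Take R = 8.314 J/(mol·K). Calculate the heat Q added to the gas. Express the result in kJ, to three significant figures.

Isothermal ⇒ ΔU = 0, so Q = W = nRT ln(V₂/V₁).
Q = (4.35)(8.314)(500) ln(106/31.7) = 18083 × 1.207 = 21828 J.

Q ≈ 21.8 kJ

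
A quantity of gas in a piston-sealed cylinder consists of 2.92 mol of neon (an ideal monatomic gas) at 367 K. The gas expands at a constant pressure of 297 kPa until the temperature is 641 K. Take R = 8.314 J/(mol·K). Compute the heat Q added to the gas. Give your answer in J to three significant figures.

Q ≈ 16600 J

Isobaric: W = nRΔT = (2.92)(8.314)(274) = 6652 J.
ΔU = nCᵥΔT with Cᵥ = 3R/2: ΔU = (2.92)(12.47)(274) = 9978 J.
Q = ΔU + W = 9978 + 6652 = 16630 J.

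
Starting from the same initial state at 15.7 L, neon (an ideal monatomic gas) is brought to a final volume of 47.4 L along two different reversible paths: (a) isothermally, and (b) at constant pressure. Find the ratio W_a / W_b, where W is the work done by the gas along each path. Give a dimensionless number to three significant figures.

Path (a) isothermal: W = P₁V₁ ln(V₂/V₁) → W_a/(P₁V₁) = 1.105.
Path (b) isobaric: W = P₁(V₂ − V₁) → W_b/(P₁V₁) = 2.019.
W_a / W_b = 1.105 / 2.019 = 0.5473.

W_a / W_b ≈ 0.547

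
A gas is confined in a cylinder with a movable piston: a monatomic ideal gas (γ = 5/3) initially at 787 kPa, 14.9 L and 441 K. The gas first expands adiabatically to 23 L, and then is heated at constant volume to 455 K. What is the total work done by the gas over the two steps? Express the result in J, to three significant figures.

Step 1 (adiabatic): W = (P₁V₁ − P₂V₂)/(γ−1) = (11726 − 8779)/0.667 = 4420 J.
Step 2 (isochoric): W = 0 (constant volume).
W_total = 4420 + 0 = 4420 J.

W_total ≈ 4420 J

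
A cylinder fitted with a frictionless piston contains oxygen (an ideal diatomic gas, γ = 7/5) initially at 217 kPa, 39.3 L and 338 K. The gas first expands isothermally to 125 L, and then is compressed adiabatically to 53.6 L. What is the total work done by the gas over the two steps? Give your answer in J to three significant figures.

W_total ≈ 1270 J

Step 1 (isothermal): W = P₁V₁ ln(V₂/V₁) = (8528) ln(125/39.3) = 9868 J.
After step 1: P = 68.22 kPa, V = 125 L, T = 338 K.
Step 2 (adiabatic): W = (P₁V₁ − P₂V₂)/(γ−1) = (8528 − 11966)/0.4 = -8595 J.
W_total = 9868 − 8595 = 1273 J.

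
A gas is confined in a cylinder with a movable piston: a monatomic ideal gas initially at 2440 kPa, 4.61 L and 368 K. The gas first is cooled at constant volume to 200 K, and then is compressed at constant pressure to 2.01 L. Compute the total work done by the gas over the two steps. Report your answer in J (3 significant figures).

Step 1 (isochoric): W = 0 (constant volume).
After step 1: P = 1326 kPa (V unchanged).
Step 2 (isobaric): W = PΔV = (1326 kPa)(2.01 − 4.61 L) = -3448 J.
W_total = 0 − 3448 = -3448 J.

W_total ≈ -3450 J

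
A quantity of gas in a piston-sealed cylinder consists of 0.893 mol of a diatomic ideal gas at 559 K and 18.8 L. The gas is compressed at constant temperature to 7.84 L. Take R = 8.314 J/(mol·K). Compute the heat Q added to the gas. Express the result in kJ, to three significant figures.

Q ≈ -3.63 kJ

Isothermal ⇒ ΔU = 0, so Q = W = nRT ln(V₂/V₁).
Q = (0.893)(8.314)(559) ln(7.84/18.8) = 4150 × -0.8746 = -3630 J.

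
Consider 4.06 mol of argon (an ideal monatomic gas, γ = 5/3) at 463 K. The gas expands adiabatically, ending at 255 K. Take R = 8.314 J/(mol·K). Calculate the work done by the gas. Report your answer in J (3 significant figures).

W ≈ 10500 J

Adiabatic ⇒ Q = 0, so W_by = −ΔU = nCᵥ(T₁ − T₂).
Cᵥ = 3R/2 = 12.47 J/(mol·K).
W = (4.06)(12.47)(463 − 255) = 10532 J.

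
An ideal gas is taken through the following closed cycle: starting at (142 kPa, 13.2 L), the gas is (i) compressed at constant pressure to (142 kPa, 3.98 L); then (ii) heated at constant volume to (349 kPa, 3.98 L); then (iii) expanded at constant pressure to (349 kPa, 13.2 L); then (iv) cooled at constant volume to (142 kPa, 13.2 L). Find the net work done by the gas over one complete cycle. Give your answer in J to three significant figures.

Constant-volume legs do no work.
W(i) = (142)(3.98 − 13.2) = -1309 J; W(iii) = (349)(13.2 − 3.98) = 3218 J.
W_net = -1309 + 3218 = 1909 J (the clockwise enclosed area).

W_net ≈ 1910 J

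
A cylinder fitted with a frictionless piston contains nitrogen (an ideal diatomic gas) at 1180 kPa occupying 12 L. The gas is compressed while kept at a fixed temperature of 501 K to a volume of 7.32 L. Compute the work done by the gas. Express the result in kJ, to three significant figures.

Isothermal: W = nRT ln(V₂/V₁) = P₁V₁ ln(V₂/V₁).
P₁V₁ = (1180 kPa)(12 L) = 14160 J.
W = 14160 × ln(7.32/12) = 14160 × -0.4943
W_by_gas = -6999 J.

W ≈ -7.00 kJ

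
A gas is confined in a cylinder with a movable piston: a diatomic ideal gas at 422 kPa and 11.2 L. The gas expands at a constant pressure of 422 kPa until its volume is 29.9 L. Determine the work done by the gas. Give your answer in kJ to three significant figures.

Isobaric: W = P ΔV.
W = (422 kPa)(29.9 − 11.2 L) = (422)(18.7) = 7891 J.

W ≈ 7.89 kJ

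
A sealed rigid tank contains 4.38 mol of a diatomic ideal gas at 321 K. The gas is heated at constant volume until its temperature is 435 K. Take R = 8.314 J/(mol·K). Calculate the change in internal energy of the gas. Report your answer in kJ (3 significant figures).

ΔU ≈ 10.4 kJ

Constant volume ⇒ W = 0, so Q = ΔU = nCᵥΔT with Cᵥ = 5R/2 = 20.79 J/(mol·K).
ΔU = (4.38)(20.79)(435 − 321) = 10378 J.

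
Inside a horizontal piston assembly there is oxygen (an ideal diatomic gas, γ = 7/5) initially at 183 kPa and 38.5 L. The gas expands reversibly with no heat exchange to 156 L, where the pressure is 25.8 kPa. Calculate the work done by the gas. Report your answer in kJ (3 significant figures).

Adiabatic: W = (P₁V₁ − P₂V₂)/(γ − 1) with γ = 7/5.
P₁V₁ = 7046 J, P₂V₂ = 4025 J.
W = (7046 − 4025) / 0.4 = 7552 J.

W ≈ 7.55 kJ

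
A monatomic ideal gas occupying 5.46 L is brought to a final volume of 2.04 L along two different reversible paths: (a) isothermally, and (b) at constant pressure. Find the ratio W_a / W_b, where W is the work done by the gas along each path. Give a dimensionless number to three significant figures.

Path (a) isothermal: W = P₁V₁ ln(V₂/V₁) → W_a/(P₁V₁) = -0.9845.
Path (b) isobaric: W = P₁(V₂ − V₁) → W_b/(P₁V₁) = -0.6264.
W_a / W_b = -0.9845 / -0.6264 = 1.572.

W_a / W_b ≈ 1.57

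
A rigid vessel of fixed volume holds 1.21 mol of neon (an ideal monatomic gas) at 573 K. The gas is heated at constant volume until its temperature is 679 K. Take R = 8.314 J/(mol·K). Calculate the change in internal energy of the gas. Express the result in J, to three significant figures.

Constant volume ⇒ W = 0, so Q = ΔU = nCᵥΔT with Cᵥ = 3R/2 = 12.47 J/(mol·K).
ΔU = (1.21)(12.47)(679 − 573) = 1600 J.

ΔU ≈ 1600 J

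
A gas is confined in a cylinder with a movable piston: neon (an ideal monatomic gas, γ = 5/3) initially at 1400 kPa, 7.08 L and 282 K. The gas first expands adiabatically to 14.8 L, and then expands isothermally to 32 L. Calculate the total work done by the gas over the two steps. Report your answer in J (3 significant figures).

W_total ≈ 10400 J

Step 1 (adiabatic): W = (P₁V₁ − P₂V₂)/(γ−1) = (9912 − 6063)/0.667 = 5774 J.
After step 1: P = 409.7 kPa, V = 14.8 L, T = 172.5 K.
Step 2 (isothermal): W = P₁V₁ ln(V₂/V₁) = (6063) ln(32/14.8) = 4675 J.
W_total = 5774 + 4675 = 10449 J.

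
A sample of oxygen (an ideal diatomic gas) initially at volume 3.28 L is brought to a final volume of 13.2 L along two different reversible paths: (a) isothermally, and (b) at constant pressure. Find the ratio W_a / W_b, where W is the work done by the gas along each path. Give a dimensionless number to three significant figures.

Path (a) isothermal: W = P₁V₁ ln(V₂/V₁) → W_a/(P₁V₁) = 1.392.
Path (b) isobaric: W = P₁(V₂ − V₁) → W_b/(P₁V₁) = 3.024.
W_a / W_b = 1.392 / 3.024 = 0.4604.

W_a / W_b ≈ 0.460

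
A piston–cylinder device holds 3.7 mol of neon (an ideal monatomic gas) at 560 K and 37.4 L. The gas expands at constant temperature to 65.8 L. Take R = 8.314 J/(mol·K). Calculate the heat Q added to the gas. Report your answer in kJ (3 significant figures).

Q ≈ 9.73 kJ

Isothermal ⇒ ΔU = 0, so Q = W = nRT ln(V₂/V₁).
Q = (3.7)(8.314)(560) ln(65.8/37.4) = 17227 × 0.5649 = 9732 J.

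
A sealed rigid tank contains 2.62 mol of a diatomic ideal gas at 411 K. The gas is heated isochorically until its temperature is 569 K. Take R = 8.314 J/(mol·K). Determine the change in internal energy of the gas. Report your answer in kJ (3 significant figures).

Constant volume ⇒ W = 0, so Q = ΔU = nCᵥΔT with Cᵥ = 5R/2 = 20.79 J/(mol·K).
ΔU = (2.62)(20.79)(569 − 411) = 8604 J.

ΔU ≈ 8.60 kJ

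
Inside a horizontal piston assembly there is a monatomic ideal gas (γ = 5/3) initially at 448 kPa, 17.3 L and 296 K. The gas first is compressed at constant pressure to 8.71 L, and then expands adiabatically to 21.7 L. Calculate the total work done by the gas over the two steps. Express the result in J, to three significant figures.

Step 1 (isobaric): W = PΔV = (448 kPa)(8.71 − 17.3 L) = -3848 J.
After step 1: P = 448 kPa, V = 8.71 L, T = 149 K.
Step 2 (adiabatic): W = (P₁V₁ − P₂V₂)/(γ−1) = (3902 − 2123)/0.667 = 2668 J.
W_total = -3848 + 2668 = -1180 J.

W_total ≈ -1180 J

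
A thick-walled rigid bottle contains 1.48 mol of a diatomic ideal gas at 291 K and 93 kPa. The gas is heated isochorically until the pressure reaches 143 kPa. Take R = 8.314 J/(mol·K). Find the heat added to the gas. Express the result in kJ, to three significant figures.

Constant volume ⇒ W = 0, so Q = ΔU = nCᵥΔT with Cᵥ = 5R/2 = 20.79 J/(mol·K).
At constant V, T₂/T₁ = P₂/P₁ ⇒ ΔT = T₁(P₂/P₁ − 1) = 291·(143/93 − 1) = 156.5 K.
ΔU = (1.48)(20.79)(156.5) = 4813 J.

Q ≈ 4.81 kJ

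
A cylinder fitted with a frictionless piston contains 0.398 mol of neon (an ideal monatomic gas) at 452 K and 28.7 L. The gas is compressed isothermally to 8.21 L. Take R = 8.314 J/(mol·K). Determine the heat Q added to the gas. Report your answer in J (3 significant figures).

Q ≈ -1870 J

Isothermal ⇒ ΔU = 0, so Q = W = nRT ln(V₂/V₁).
Q = (0.398)(8.314)(452) ln(8.21/28.7) = 1496 × -1.252 = -1872 J.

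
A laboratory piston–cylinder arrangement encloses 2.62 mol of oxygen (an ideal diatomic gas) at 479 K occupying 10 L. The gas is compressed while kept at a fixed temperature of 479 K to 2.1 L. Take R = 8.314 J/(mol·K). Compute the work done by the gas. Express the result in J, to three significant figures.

Isothermal: W = nRT ln(V₂/V₁).
W = (2.62)(8.314)(479) × ln(2.1/10)
  = 10434 × -1.561
W_by_gas = -16284 J.

W ≈ -16300 J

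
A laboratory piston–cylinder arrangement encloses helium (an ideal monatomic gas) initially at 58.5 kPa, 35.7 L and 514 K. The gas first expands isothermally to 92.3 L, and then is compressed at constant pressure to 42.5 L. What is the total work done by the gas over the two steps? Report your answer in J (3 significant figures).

Step 1 (isothermal): W = P₁V₁ ln(V₂/V₁) = (2088) ln(92.3/35.7) = 1984 J.
After step 1: P = 22.63 kPa, V = 92.3 L, T = 514 K.
Step 2 (isobaric): W = PΔV = (22.63 kPa)(42.5 − 92.3 L) = -1127 J.
W_total = 1984 − 1127 = 857 J.

W_total ≈ 857 J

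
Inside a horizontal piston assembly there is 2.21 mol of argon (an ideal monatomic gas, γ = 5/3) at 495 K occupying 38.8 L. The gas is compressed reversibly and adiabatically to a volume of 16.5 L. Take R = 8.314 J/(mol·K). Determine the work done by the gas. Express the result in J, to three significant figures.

Adiabatic: TV^(γ−1) = const with γ = 5/3.
T₂ = T₁ (V₁/V₂)^(γ−1) = 495 × (38.8/16.5)^0.667 = 495 × 1.768 = 875.3 K.
W_by = nCᵥ(T₁ − T₂) = (2.21)(12.47)(495 − 875.3) = -10482 J.

W ≈ -10500 J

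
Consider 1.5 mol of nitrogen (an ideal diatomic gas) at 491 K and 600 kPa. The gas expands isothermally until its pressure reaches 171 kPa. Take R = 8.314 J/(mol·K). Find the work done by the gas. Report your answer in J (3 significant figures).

Isothermal process: W = nRT ln(V₂/V₁) = nRT ln(P₁/P₂).
W = (1.5)(8.314)(491) × ln(600/171)
  = 6123 × ln(3.509) = 6123 × 1.255
W_by_gas = 7686 J.

W ≈ 7690 J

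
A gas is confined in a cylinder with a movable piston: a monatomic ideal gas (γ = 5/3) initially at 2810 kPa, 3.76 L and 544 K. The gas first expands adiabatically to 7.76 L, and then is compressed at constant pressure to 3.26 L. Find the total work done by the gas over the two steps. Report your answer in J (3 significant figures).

W_total ≈ 2290 J

Step 1 (adiabatic): W = (P₁V₁ − P₂V₂)/(γ−1) = (10566 − 6518)/0.667 = 6071 J.
After step 1: P = 839.9 kPa, V = 7.76 L, T = 335.6 K.
Step 2 (isobaric): W = PΔV = (839.9 kPa)(3.26 − 7.76 L) = -3780 J.
W_total = 6071 − 3780 = 2292 J.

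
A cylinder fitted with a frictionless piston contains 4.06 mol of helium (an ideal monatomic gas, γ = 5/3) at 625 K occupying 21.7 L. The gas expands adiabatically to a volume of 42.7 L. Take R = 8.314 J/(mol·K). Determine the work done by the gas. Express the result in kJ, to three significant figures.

Adiabatic: TV^(γ−1) = const with γ = 5/3.
T₂ = T₁ (V₁/V₂)^(γ−1) = 625 × (21.7/42.7)^0.667 = 625 × 0.6368 = 398 K.
W_by = nCᵥ(T₁ − T₂) = (4.06)(12.47)(625 − 398) = 11493 J.

W ≈ 11.5 kJ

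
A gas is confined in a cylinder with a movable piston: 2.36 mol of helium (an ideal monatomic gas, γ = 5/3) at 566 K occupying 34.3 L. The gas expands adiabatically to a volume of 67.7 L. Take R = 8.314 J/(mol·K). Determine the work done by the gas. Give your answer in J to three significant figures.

W ≈ 6070 J

Adiabatic: TV^(γ−1) = const with γ = 5/3.
T₂ = T₁ (V₁/V₂)^(γ−1) = 566 × (34.3/67.7)^0.667 = 566 × 0.6355 = 359.7 K.
W_by = nCᵥ(T₁ − T₂) = (2.36)(12.47)(566 − 359.7) = 6071 J.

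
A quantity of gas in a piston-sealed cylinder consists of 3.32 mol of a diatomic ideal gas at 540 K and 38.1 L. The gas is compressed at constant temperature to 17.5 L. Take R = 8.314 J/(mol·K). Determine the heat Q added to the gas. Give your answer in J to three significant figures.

Q ≈ -11600 J

Isothermal ⇒ ΔU = 0, so Q = W = nRT ln(V₂/V₁).
Q = (3.32)(8.314)(540) ln(17.5/38.1) = 14905 × -0.778 = -11597 J.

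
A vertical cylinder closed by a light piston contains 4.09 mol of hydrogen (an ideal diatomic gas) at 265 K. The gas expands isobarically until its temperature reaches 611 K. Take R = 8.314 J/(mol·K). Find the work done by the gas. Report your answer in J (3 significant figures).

W ≈ 11800 J

Isobaric: W = P ΔV = nR ΔT.
W = (4.09)(8.314)(611 − 265) = 11765 J.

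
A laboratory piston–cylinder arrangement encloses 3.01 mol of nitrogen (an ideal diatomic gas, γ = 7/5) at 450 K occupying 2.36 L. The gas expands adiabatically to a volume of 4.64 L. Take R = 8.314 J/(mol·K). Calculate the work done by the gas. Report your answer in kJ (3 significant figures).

Adiabatic: TV^(γ−1) = const with γ = 7/5.
T₂ = T₁ (V₁/V₂)^(γ−1) = 450 × (2.36/4.64)^0.4 = 450 × 0.7631 = 343.4 K.
W_by = nCᵥ(T₁ − T₂) = (3.01)(20.79)(450 − 343.4) = 6671 J.

W ≈ 6.67 kJ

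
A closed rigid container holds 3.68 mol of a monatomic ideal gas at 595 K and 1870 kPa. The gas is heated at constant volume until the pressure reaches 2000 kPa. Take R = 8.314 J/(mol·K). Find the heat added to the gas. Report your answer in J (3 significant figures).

Constant volume ⇒ W = 0, so Q = ΔU = nCᵥΔT with Cᵥ = 3R/2 = 12.47 J/(mol·K).
At constant V, T₂/T₁ = P₂/P₁ ⇒ ΔT = T₁(P₂/P₁ − 1) = 595·(2000/1870 − 1) = 41.36 K.
ΔU = (3.68)(12.47)(41.36) = 1898 J.

Q ≈ 1900 J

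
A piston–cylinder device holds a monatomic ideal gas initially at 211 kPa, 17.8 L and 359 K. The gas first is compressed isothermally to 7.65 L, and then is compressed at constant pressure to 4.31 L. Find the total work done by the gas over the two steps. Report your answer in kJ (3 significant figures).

Step 1 (isothermal): W = P₁V₁ ln(V₂/V₁) = (3756) ln(7.65/17.8) = -3172 J.
After step 1: P = 491 kPa, V = 7.65 L, T = 359 K.
Step 2 (isobaric): W = PΔV = (491 kPa)(4.31 − 7.65 L) = -1640 J.
W_total = -3172 − 1640 = -4812 J.

W_total ≈ -4.81 kJ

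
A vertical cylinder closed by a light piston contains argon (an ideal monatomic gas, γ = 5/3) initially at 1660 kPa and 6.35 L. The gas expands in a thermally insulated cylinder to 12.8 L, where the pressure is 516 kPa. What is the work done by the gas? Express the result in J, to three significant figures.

W ≈ 5900 J

Adiabatic: W = (P₁V₁ − P₂V₂)/(γ − 1) with γ = 5/3.
P₁V₁ = 10541 J, P₂V₂ = 6605 J.
W = (10541 − 6605) / 0.6667 = 5904 J.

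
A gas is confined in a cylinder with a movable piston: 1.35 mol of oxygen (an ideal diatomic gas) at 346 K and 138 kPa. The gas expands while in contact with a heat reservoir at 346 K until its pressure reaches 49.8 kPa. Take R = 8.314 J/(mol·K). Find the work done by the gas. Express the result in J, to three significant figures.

Isothermal process: W = nRT ln(V₂/V₁) = nRT ln(P₁/P₂).
W = (1.35)(8.314)(346) × ln(138/49.8)
  = 3883 × ln(2.771) = 3883 × 1.019
W_by_gas = 3958 J.

W ≈ 3960 J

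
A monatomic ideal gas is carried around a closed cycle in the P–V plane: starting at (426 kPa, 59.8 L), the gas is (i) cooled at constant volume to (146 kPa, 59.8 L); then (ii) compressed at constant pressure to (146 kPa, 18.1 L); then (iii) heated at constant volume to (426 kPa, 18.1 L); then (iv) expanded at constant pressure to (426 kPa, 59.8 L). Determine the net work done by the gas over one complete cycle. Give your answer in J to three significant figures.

W_net ≈ 11700 J

Constant-volume legs do no work.
W(ii) = (146)(18.1 − 59.8) = -6088 J; W(iv) = (426)(59.8 − 18.1) = 17764 J.
W_net = -6088 + 17764 = 11676 J (the clockwise enclosed area).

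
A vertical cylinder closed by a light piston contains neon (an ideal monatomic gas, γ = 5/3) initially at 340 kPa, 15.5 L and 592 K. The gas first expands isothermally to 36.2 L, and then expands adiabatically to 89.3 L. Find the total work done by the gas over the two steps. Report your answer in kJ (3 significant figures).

W_total ≈ 8.05 kJ

Step 1 (isothermal): W = P₁V₁ ln(V₂/V₁) = (5270) ln(36.2/15.5) = 4470 J.
After step 1: P = 145.6 kPa, V = 36.2 L, T = 592 K.
Step 2 (adiabatic): W = (P₁V₁ − P₂V₂)/(γ−1) = (5270 − 2887)/0.667 = 3575 J.
W_total = 4470 + 3575 = 8045 J.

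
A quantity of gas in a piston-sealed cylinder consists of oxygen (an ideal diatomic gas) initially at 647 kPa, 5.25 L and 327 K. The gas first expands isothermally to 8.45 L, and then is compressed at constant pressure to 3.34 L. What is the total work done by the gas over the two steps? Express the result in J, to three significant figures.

Step 1 (isothermal): W = P₁V₁ ln(V₂/V₁) = (3397) ln(8.45/5.25) = 1617 J.
After step 1: P = 402 kPa, V = 8.45 L, T = 327 K.
Step 2 (isobaric): W = PΔV = (402 kPa)(3.34 − 8.45 L) = -2054 J.
W_total = 1617 − 2054 = -437.5 J.

W_total ≈ -437 J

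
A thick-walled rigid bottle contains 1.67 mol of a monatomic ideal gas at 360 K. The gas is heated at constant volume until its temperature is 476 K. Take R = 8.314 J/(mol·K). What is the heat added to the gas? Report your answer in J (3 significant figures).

Constant volume ⇒ W = 0, so Q = ΔU = nCᵥΔT with Cᵥ = 3R/2 = 12.47 J/(mol·K).
ΔU = (1.67)(12.47)(476 − 360) = 2416 J.

Q ≈ 2420 J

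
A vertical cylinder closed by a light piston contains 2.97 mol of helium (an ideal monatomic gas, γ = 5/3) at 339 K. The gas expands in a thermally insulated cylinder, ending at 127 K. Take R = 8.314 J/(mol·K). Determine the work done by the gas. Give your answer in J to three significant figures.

Adiabatic ⇒ Q = 0, so W_by = −ΔU = nCᵥ(T₁ − T₂).
Cᵥ = 3R/2 = 12.47 J/(mol·K).
W = (2.97)(12.47)(339 − 127) = 7852 J.

W ≈ 7850 J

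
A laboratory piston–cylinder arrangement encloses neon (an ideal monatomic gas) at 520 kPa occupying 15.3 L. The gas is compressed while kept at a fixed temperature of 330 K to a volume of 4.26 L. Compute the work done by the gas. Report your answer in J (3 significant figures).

W ≈ -10200 J

Isothermal: W = nRT ln(V₂/V₁) = P₁V₁ ln(V₂/V₁).
P₁V₁ = (520 kPa)(15.3 L) = 7956 J.
W = 7956 × ln(4.26/15.3) = 7956 × -1.279
W_by_gas = -10172 J.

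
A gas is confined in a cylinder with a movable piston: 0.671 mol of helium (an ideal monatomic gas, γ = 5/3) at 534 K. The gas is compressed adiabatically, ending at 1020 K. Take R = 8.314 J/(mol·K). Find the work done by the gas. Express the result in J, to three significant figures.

Adiabatic ⇒ Q = 0, so W_by = −ΔU = nCᵥ(T₁ − T₂).
Cᵥ = 3R/2 = 12.47 J/(mol·K).
W = (0.671)(12.47)(534 − 1020) = -4067 J.

W ≈ -4070 J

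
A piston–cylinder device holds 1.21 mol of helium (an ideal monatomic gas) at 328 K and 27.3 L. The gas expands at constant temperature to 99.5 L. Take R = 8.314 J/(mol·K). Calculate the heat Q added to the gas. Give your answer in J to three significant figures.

Q ≈ 4270 J

Isothermal ⇒ ΔU = 0, so Q = W = nRT ln(V₂/V₁).
Q = (1.21)(8.314)(328) ln(99.5/27.3) = 3300 × 1.293 = 4267 J.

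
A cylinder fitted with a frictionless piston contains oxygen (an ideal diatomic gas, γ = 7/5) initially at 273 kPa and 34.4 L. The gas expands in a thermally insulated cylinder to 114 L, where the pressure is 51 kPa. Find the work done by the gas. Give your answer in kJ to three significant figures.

Adiabatic: W = (P₁V₁ − P₂V₂)/(γ − 1) with γ = 7/5.
P₁V₁ = 9391 J, P₂V₂ = 5814 J.
W = (9391 − 5814) / 0.4 = 8943 J.

W ≈ 8.94 kJ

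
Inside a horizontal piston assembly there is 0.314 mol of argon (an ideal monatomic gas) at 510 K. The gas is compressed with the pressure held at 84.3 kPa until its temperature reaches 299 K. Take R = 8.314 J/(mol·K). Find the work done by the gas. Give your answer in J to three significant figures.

W ≈ -551 J

Isobaric: W = P ΔV = nR ΔT.
W = (0.314)(8.314)(299 − 510) = -550.8 J.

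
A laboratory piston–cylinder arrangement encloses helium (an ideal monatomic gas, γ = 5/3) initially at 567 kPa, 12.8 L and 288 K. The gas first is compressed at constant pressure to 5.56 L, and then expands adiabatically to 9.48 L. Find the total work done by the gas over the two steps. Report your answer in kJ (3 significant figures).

W_total ≈ -2.69 kJ

Step 1 (isobaric): W = PΔV = (567 kPa)(5.56 − 12.8 L) = -4105 J.
After step 1: P = 567 kPa, V = 5.56 L, T = 125.1 K.
Step 2 (adiabatic): W = (P₁V₁ − P₂V₂)/(γ−1) = (3153 − 2209)/0.667 = 1415 J.
W_total = -4105 + 1415 = -2690 J.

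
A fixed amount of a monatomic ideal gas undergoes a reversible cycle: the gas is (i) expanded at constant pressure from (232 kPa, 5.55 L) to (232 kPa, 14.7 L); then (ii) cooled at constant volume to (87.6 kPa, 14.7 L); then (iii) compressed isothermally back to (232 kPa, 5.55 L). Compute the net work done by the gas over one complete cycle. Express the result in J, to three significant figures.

Leg (i): W = PΔV = (232)(14.7 − 5.55) = 2123 J.
Leg (ii): W = 0.
Leg (iii): W = PᵢVᵢ ln(V_f/Vᵢ) = (1288) ln(5.55/14.7) = -1254 J.
W_net = 2123 − 1254 = 868.5 J.

W_net ≈ 868 J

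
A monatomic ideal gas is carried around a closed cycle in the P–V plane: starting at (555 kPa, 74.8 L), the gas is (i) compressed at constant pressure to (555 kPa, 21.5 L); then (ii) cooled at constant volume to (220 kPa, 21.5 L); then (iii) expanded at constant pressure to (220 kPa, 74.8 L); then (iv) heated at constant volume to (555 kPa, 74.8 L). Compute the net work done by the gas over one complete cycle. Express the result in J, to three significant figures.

Constant-volume legs do no work.
W(i) = (555)(21.5 − 74.8) = -29582 J; W(iii) = (220)(74.8 − 21.5) = 11726 J.
W_net = -29582 + 11726 = -17856 J (the counter-clockwise enclosed area).

W_net ≈ -17900 J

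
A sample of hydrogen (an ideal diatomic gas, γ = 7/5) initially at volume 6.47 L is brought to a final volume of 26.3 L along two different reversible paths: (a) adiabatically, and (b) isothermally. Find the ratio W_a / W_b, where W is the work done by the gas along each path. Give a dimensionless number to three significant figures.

Path (a) adiabatic: W = P₁V₁(1 − (V₁/V₂)^(γ−1))/(γ−1) → W_a/(P₁V₁) = 1.073.
Path (b) isothermal: W = P₁V₁ ln(V₂/V₁) → W_b/(P₁V₁) = 1.402.
W_a / W_b = 1.073 / 1.402 = 0.7654.

W_a / W_b ≈ 0.765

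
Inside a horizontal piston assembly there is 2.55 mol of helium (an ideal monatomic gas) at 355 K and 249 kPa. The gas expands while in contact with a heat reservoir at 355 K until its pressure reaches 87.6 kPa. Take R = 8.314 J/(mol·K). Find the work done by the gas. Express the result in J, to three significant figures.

Isothermal process: W = nRT ln(V₂/V₁) = nRT ln(P₁/P₂).
W = (2.55)(8.314)(355) × ln(249/87.6)
  = 7526 × ln(2.842) = 7526 × 1.045
W_by_gas = 7862 J.

W ≈ 7860 J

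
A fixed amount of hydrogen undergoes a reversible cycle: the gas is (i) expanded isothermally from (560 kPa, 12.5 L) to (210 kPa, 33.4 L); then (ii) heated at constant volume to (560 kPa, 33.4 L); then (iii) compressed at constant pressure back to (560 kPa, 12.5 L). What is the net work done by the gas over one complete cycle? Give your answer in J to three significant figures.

Leg (i): W = PᵢVᵢ ln(V_f/Vᵢ) = (7000) ln(33.4/12.5) = 6880 J.
Leg (ii): W = 0.
Leg (iii): W = PΔV = (560)(12.5 − 33.4) = -11704 J.
W_net = 6880 − 11704 = -4824 J.

W_net ≈ -4820 J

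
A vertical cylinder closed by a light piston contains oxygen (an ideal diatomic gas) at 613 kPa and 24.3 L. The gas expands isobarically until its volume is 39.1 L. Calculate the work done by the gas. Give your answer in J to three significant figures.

W ≈ 9070 J

Isobaric: W = P ΔV.
W = (613 kPa)(39.1 − 24.3 L) = (613)(14.8) = 9072 J.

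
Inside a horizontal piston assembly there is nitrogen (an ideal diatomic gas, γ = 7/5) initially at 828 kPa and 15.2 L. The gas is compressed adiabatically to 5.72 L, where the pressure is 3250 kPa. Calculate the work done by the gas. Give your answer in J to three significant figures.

Adiabatic: W = (P₁V₁ − P₂V₂)/(γ − 1) with γ = 7/5.
P₁V₁ = 12586 J, P₂V₂ = 18590 J.
W = (12586 − 18590) / 0.4 = -15011 J.

W ≈ -15000 J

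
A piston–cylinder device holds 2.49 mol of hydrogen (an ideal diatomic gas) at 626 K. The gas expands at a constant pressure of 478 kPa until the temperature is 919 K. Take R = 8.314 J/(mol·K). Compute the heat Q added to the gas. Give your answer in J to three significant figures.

Q ≈ 21200 J

Isobaric: W = nRΔT = (2.49)(8.314)(293) = 6066 J.
ΔU = nCᵥΔT with Cᵥ = 5R/2: ΔU = (2.49)(20.79)(293) = 15164 J.
Q = ΔU + W = 15164 + 6066 = 21230 J.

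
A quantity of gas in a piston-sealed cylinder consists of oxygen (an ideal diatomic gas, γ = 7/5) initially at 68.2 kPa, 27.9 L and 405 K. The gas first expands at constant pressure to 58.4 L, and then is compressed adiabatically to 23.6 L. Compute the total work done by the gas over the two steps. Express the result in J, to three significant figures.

W_total ≈ -2270 J

Step 1 (isobaric): W = PΔV = (68.2 kPa)(58.4 − 27.9 L) = 2080 J.
After step 1: P = 68.2 kPa, V = 58.4 L, T = 847.7 K.
Step 2 (adiabatic): W = (P₁V₁ − P₂V₂)/(γ−1) = (3983 − 5723)/0.4 = -4349 J.
W_total = 2080 − 4349 = -2269 J.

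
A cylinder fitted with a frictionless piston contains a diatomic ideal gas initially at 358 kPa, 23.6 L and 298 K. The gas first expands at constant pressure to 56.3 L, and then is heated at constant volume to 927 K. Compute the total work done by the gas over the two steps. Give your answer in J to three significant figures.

Step 1 (isobaric): W = PΔV = (358 kPa)(56.3 − 23.6 L) = 11707 J.
Step 2 (isochoric): W = 0 (constant volume).
W_total = 11707 + 0 = 11707 J.

W_total ≈ 11700 J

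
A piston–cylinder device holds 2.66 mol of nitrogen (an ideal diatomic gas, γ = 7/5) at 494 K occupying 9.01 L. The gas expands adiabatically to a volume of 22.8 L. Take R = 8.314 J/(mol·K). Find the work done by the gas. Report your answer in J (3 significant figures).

Adiabatic: TV^(γ−1) = const with γ = 7/5.
T₂ = T₁ (V₁/V₂)^(γ−1) = 494 × (9.01/22.8)^0.4 = 494 × 0.6898 = 340.8 K.
W_by = nCᵥ(T₁ − T₂) = (2.66)(20.79)(494 − 340.8) = 8473 J.

W ≈ 8470 J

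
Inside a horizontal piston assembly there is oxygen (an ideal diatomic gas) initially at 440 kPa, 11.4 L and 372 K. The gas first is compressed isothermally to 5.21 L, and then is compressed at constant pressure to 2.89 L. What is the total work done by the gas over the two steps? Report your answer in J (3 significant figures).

W_total ≈ -6160 J

Step 1 (isothermal): W = P₁V₁ ln(V₂/V₁) = (5016) ln(5.21/11.4) = -3928 J.
After step 1: P = 962.8 kPa, V = 5.21 L, T = 372 K.
Step 2 (isobaric): W = PΔV = (962.8 kPa)(2.89 − 5.21 L) = -2234 J.
W_total = -3928 − 2234 = -6161 J.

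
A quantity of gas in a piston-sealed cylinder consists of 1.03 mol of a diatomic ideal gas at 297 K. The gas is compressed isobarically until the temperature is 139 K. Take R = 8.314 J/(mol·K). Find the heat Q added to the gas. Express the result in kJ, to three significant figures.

Q ≈ -4.74 kJ

Isobaric: W = nRΔT = (1.03)(8.314)(-158) = -1353 J.
ΔU = nCᵥΔT with Cᵥ = 5R/2: ΔU = (1.03)(20.79)(-158) = -3383 J.
Q = ΔU + W = -3383 − 1353 = -4736 J.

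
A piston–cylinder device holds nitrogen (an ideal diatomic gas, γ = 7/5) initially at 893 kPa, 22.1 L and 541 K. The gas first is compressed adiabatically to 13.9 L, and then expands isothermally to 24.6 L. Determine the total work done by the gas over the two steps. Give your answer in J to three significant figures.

Step 1 (adiabatic): W = (P₁V₁ − P₂V₂)/(γ−1) = (19735 − 23757)/0.4 = -10055 J.
After step 1: P = 1709 kPa, V = 13.9 L, T = 651.3 K.
Step 2 (isothermal): W = P₁V₁ ln(V₂/V₁) = (23757) ln(24.6/13.9) = 13562 J.
W_total = -10055 + 13562 = 3507 J.

W_total ≈ 3510 J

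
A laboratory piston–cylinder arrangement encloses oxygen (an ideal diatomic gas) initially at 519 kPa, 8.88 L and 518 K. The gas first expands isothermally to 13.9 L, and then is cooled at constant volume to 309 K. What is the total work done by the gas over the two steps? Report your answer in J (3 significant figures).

W_total ≈ 2070 J

Step 1 (isothermal): W = P₁V₁ ln(V₂/V₁) = (4609) ln(13.9/8.88) = 2065 J.
Step 2 (isochoric): W = 0 (constant volume).
W_total = 2065 + 0 = 2065 J.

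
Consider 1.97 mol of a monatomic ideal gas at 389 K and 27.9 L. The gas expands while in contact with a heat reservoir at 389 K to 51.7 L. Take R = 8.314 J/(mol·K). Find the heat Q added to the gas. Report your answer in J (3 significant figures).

Isothermal ⇒ ΔU = 0, so Q = W = nRT ln(V₂/V₁).
Q = (1.97)(8.314)(389) ln(51.7/27.9) = 6371 × 0.6168 = 3930 J.

Q ≈ 3930 J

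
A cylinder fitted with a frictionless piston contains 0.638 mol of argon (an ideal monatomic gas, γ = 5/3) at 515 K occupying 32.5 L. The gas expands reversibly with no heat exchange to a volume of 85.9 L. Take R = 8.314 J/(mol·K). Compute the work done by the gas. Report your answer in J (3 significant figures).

W ≈ 1950 J

Adiabatic: TV^(γ−1) = const with γ = 5/3.
T₂ = T₁ (V₁/V₂)^(γ−1) = 515 × (32.5/85.9)^0.667 = 515 × 0.5231 = 269.4 K.
W_by = nCᵥ(T₁ − T₂) = (0.638)(12.47)(515 − 269.4) = 1954 J.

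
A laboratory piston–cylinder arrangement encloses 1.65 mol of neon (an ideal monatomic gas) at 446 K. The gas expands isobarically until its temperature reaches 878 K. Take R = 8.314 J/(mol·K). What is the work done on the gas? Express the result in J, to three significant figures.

Isobaric: W = P ΔV = nR ΔT.
W = (1.65)(8.314)(878 − 446) = 5926 J.
Work on gas = −W_by = -5926 J.

W ≈ -5930 J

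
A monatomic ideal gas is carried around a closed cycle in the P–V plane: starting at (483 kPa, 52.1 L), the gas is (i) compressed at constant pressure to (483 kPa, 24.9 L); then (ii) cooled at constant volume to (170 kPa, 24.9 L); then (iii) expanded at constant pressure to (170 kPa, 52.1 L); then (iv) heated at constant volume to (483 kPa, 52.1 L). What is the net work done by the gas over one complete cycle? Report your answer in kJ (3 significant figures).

W_net ≈ -8.51 kJ

Constant-volume legs do no work.
W(i) = (483)(24.9 − 52.1) = -13138 J; W(iii) = (170)(52.1 − 24.9) = 4624 J.
W_net = -13138 + 4624 = -8514 J (the counter-clockwise enclosed area).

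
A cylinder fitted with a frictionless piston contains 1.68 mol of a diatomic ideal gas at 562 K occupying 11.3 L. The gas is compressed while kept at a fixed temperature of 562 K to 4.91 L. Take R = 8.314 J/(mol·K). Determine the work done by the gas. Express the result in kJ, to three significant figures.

W ≈ -6.54 kJ

Isothermal: W = nRT ln(V₂/V₁).
W = (1.68)(8.314)(562) × ln(4.91/11.3)
  = 7850 × -0.8335
W_by_gas = -6543 J.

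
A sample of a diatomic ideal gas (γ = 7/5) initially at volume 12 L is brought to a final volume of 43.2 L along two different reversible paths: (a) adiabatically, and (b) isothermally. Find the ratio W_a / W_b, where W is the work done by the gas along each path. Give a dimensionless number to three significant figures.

W_a / W_b ≈ 0.782

Path (a) adiabatic: W = P₁V₁(1 − (V₁/V₂)^(γ−1))/(γ−1) → W_a/(P₁V₁) = 1.002.
Path (b) isothermal: W = P₁V₁ ln(V₂/V₁) → W_b/(P₁V₁) = 1.281.
W_a / W_b = 1.002 / 1.281 = 0.7825.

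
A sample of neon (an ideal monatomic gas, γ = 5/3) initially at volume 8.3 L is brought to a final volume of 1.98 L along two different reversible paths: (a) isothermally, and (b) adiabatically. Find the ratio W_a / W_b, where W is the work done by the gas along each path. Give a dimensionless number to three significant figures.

Path (a) isothermal: W = P₁V₁ ln(V₂/V₁) → W_a/(P₁V₁) = -1.433.
Path (b) adiabatic: W = P₁V₁(1 − (V₁/V₂)^(γ−1))/(γ−1) → W_b/(P₁V₁) = -2.4.
W_a / W_b = -1.433 / -2.4 = 0.5972.

W_a / W_b ≈ 0.597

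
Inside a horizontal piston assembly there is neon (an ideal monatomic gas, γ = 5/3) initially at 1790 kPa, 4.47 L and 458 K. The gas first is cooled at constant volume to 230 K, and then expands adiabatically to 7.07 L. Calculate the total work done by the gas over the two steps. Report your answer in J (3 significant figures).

Step 1 (isochoric): W = 0 (constant volume).
After step 1: P = 898.9 kPa (V unchanged).
Step 2 (adiabatic): W = (P₁V₁ − P₂V₂)/(γ−1) = (4018 − 2960)/0.667 = 1587 J.
W_total = 0 + 1587 = 1587 J.

W_total ≈ 1590 J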